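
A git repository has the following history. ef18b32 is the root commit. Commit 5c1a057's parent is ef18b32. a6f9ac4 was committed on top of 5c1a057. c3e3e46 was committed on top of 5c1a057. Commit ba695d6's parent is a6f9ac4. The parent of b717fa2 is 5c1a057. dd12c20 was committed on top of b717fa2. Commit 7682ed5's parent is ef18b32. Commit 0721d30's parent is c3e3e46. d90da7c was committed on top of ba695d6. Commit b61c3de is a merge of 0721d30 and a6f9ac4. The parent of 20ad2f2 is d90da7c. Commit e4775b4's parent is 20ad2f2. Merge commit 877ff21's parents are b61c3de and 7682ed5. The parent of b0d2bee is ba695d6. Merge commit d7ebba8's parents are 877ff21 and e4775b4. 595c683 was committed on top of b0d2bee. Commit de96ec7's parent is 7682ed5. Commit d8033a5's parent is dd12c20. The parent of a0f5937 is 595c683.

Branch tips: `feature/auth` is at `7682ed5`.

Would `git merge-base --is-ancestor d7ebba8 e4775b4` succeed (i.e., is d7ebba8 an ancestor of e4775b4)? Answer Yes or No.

Ancestors of e4775b4: {20ad2f2, 5c1a057, a6f9ac4, ba695d6, d90da7c, e4775b4, ef18b32}.
d7ebba8 is not in that set, so it is not an ancestor of e4775b4.

No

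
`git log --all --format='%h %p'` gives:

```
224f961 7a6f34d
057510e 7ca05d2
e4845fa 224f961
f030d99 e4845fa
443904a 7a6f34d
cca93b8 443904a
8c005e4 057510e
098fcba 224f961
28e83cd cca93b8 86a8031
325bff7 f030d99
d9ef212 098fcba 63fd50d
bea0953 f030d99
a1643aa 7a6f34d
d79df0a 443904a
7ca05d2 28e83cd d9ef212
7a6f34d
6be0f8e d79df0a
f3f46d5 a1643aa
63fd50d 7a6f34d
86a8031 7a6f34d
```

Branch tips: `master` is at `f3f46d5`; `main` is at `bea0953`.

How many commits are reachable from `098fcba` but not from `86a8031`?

Reachable from 098fcba: {098fcba, 224f961, 7a6f34d}.
Reachable from 86a8031: {7a6f34d, 86a8031}.
In 098fcba's history but not 86a8031's: {098fcba, 224f961} — 2 commits.

2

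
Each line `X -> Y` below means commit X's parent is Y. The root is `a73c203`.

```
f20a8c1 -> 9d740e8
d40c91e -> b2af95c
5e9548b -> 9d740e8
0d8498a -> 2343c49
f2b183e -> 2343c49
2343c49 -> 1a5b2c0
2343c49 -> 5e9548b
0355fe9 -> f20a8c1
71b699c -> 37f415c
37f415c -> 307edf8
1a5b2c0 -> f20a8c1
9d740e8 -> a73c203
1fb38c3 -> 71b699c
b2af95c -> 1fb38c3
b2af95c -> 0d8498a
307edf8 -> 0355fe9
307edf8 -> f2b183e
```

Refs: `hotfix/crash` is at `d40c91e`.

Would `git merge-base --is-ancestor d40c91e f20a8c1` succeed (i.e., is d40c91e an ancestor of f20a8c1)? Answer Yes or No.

Ancestors of f20a8c1: {9d740e8, a73c203, f20a8c1}.
d40c91e is not in that set, so it is not an ancestor of f20a8c1.

No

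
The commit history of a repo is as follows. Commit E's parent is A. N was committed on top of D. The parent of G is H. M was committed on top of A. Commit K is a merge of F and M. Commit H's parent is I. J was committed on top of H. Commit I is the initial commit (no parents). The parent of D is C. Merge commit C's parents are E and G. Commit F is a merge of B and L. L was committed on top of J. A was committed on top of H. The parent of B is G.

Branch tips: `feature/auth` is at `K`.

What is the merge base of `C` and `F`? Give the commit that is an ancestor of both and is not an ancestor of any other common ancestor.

G

Ancestors of C: {A, C, E, G, H, I}.
Ancestors of F: {B, F, G, H, I, J, L}.
Common ancestors: {G, H, I}.
Among these, G is not an ancestor of any other common ancestor — it is the merge base.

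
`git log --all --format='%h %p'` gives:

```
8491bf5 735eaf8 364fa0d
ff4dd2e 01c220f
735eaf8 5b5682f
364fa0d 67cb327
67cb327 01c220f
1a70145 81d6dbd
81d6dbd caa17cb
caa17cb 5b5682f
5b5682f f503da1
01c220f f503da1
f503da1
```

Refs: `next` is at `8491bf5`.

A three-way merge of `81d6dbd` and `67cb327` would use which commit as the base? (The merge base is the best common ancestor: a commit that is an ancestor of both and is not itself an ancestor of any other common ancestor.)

f503da1

Ancestors of 81d6dbd: {5b5682f, 81d6dbd, caa17cb, f503da1}.
Ancestors of 67cb327: {01c220f, 67cb327, f503da1}.
Common ancestors: {f503da1}.
The only common ancestor is f503da1, so it is the merge base.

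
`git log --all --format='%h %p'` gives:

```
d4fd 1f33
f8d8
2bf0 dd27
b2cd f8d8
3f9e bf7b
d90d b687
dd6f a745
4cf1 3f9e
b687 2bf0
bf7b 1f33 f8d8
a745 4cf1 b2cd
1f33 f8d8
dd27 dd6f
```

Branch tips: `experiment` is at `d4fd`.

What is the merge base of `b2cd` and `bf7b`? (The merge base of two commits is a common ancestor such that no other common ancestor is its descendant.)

Ancestors of b2cd: {b2cd, f8d8}.
Ancestors of bf7b: {1f33, bf7b, f8d8}.
Common ancestors: {f8d8}.
The only common ancestor is f8d8, so it is the merge base.

f8d8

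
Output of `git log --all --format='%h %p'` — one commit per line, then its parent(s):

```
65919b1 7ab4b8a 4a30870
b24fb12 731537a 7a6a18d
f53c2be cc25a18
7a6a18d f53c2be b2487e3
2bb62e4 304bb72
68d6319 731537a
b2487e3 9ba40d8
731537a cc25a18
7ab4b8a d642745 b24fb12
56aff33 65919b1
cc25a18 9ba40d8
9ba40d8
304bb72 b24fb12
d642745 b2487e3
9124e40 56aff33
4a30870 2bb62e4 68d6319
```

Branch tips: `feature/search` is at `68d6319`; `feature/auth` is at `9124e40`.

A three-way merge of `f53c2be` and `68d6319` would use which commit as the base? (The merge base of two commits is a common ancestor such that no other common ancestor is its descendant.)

cc25a18

Ancestors of f53c2be: {9ba40d8, cc25a18, f53c2be}.
Ancestors of 68d6319: {68d6319, 731537a, 9ba40d8, cc25a18}.
Common ancestors: {9ba40d8, cc25a18}.
Among these, cc25a18 is not an ancestor of any other common ancestor — it is the merge base.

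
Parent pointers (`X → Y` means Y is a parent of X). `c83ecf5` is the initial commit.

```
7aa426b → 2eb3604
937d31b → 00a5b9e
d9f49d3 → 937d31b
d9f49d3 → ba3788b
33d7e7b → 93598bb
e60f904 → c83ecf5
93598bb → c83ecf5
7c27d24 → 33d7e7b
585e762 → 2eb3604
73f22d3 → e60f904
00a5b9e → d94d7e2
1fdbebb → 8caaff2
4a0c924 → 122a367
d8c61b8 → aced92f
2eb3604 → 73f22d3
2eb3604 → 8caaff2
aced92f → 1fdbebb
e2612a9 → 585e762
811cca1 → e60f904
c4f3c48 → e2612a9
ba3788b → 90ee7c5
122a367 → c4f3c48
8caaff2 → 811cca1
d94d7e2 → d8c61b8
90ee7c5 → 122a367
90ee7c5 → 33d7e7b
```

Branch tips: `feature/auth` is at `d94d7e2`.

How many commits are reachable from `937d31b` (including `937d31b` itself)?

10

Walking parent pointers from 937d31b: reachable set = {00a5b9e, 1fdbebb, 811cca1, 8caaff2, 937d31b, aced92f, c83ecf5, d8c61b8, d94d7e2, e60f904}.
That is 10 commits.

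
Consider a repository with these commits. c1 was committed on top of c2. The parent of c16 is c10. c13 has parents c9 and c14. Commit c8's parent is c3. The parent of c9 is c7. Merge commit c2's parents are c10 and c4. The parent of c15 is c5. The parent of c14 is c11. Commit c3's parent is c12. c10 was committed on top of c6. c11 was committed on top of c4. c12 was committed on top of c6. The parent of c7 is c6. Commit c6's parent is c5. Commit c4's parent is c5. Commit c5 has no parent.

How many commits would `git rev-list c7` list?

Walking parent pointers from c7: reachable set = {c5, c6, c7}.
That is 3 commits.

3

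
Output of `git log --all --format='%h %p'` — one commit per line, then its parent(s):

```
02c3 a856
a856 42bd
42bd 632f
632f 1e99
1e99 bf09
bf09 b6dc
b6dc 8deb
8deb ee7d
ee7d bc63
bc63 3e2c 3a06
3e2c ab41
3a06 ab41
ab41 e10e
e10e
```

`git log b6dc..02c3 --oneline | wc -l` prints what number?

Reachable from 02c3: {02c3, 1e99, 3a06, 3e2c, 42bd, 632f, 8deb, a856, ab41, b6dc, bc63, bf09, e10e, ee7d}.
Reachable from b6dc: {3a06, 3e2c, 8deb, ab41, b6dc, bc63, e10e, ee7d}.
In 02c3's history but not b6dc's: {02c3, 1e99, 42bd, 632f, a856, bf09} — 6 commits.

6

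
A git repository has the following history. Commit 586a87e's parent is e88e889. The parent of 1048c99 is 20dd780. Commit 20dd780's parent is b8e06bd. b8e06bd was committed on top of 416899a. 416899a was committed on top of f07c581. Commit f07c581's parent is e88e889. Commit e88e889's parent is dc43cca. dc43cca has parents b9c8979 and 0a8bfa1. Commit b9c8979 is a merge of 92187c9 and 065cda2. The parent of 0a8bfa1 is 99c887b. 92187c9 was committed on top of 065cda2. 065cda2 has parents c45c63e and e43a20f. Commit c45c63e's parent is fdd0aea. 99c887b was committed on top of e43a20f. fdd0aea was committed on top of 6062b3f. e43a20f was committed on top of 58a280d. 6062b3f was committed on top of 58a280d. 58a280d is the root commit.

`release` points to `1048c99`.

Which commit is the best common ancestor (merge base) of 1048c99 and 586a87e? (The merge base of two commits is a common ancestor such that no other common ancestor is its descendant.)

e88e889

Ancestors of 1048c99: {065cda2, 0a8bfa1, 1048c99, 20dd780, 416899a, 58a280d, 6062b3f, 92187c9, 99c887b, b8e06bd, b9c8979, c45c63e, dc43cca, e43a20f, e88e889, f07c581, fdd0aea}.
Ancestors of 586a87e: {065cda2, 0a8bfa1, 586a87e, 58a280d, 6062b3f, 92187c9, 99c887b, b9c8979, c45c63e, dc43cca, e43a20f, e88e889, fdd0aea}.
Common ancestors: {065cda2, 0a8bfa1, 58a280d, 6062b3f, 92187c9, 99c887b, b9c8979, c45c63e, dc43cca, e43a20f, e88e889, fdd0aea}.
Among these, e88e889 is not an ancestor of any other common ancestor — it is the merge base.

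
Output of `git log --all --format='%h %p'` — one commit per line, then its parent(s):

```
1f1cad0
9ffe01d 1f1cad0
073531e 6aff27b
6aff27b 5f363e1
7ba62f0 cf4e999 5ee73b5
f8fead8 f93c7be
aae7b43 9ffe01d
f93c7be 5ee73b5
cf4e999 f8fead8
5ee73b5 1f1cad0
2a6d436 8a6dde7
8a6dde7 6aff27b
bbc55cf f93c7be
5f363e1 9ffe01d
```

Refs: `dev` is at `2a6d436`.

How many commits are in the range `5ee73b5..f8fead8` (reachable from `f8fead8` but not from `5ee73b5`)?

2

Reachable from f8fead8: {1f1cad0, 5ee73b5, f8fead8, f93c7be}.
Reachable from 5ee73b5: {1f1cad0, 5ee73b5}.
In f8fead8's history but not 5ee73b5's: {f8fead8, f93c7be} — 2 commits.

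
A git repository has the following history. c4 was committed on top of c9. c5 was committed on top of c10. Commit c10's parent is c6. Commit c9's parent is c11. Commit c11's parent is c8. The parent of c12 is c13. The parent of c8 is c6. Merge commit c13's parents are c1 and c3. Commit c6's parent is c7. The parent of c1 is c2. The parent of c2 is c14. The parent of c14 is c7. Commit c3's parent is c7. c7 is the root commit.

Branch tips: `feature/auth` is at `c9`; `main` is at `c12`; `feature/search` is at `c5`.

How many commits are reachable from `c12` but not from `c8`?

Reachable from c12: {c1, c12, c13, c14, c2, c3, c7}.
Reachable from c8: {c6, c7, c8}.
In c12's history but not c8's: {c1, c12, c13, c14, c2, c3} — 6 commits.

6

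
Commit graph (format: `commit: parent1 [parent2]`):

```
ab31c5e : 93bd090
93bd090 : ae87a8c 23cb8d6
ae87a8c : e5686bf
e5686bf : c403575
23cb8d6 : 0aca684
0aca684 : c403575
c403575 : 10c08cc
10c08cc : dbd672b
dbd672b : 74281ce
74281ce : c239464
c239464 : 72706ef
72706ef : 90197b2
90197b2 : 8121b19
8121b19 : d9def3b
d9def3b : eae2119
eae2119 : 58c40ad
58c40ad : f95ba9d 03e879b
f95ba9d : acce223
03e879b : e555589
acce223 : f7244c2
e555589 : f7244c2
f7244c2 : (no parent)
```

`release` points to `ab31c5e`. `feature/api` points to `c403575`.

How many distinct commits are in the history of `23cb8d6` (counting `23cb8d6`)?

Walking parent pointers from 23cb8d6: reachable set = {03e879b, 0aca684, 10c08cc, 23cb8d6, 58c40ad, 72706ef, 74281ce, 8121b19, 90197b2, acce223, c239464, c403575, d9def3b, dbd672b, e555589, eae2119, f7244c2, f95ba9d}.
That is 18 commits.

18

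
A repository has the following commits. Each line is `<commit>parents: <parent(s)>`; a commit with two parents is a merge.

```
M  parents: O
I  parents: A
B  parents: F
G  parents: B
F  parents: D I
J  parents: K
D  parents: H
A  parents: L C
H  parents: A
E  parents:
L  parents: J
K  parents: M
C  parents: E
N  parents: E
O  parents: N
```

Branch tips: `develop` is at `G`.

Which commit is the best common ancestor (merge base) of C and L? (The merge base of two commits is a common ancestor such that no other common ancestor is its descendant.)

E

Ancestors of C: {C, E}.
Ancestors of L: {E, J, K, L, M, N, O}.
Common ancestors: {E}.
The only common ancestor is E, so it is the merge base.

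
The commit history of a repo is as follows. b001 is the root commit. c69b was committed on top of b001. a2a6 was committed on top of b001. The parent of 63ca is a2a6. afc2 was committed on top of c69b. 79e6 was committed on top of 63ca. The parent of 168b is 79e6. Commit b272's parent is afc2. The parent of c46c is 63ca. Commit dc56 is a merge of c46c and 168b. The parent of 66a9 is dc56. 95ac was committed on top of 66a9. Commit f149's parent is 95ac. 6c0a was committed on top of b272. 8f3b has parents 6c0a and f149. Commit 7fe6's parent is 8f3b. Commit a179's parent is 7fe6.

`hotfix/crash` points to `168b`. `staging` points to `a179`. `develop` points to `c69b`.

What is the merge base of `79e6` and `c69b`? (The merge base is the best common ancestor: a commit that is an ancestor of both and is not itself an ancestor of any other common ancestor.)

b001

Ancestors of 79e6: {63ca, 79e6, a2a6, b001}.
Ancestors of c69b: {b001, c69b}.
Common ancestors: {b001}.
The only common ancestor is b001, so it is the merge base.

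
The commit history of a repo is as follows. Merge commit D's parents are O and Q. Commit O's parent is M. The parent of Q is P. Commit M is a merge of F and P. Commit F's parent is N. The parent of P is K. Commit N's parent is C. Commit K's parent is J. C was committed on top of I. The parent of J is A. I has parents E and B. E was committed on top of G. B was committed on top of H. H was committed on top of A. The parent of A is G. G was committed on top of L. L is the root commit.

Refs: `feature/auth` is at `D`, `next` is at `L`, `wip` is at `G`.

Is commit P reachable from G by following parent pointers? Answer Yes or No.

Ancestors of G: {G, L}.
P is not in that set, so it is not an ancestor of G.

No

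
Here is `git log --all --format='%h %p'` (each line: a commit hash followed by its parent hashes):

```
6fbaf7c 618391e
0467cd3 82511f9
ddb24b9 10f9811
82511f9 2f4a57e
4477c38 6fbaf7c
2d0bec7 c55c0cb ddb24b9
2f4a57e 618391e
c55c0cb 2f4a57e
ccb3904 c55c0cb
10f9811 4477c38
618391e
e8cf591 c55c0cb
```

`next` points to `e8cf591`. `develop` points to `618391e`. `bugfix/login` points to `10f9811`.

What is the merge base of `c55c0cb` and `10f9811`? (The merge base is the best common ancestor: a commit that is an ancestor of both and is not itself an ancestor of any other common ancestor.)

618391e

Ancestors of c55c0cb: {2f4a57e, 618391e, c55c0cb}.
Ancestors of 10f9811: {10f9811, 4477c38, 618391e, 6fbaf7c}.
Common ancestors: {618391e}.
The only common ancestor is 618391e, so it is the merge base.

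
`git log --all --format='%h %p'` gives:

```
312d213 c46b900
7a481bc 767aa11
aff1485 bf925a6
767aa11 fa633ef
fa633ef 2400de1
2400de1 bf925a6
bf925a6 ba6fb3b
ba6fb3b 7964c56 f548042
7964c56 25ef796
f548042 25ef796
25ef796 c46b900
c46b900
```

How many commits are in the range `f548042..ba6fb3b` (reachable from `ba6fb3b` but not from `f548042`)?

2

Reachable from ba6fb3b: {25ef796, 7964c56, ba6fb3b, c46b900, f548042}.
Reachable from f548042: {25ef796, c46b900, f548042}.
In ba6fb3b's history but not f548042's: {7964c56, ba6fb3b} — 2 commits.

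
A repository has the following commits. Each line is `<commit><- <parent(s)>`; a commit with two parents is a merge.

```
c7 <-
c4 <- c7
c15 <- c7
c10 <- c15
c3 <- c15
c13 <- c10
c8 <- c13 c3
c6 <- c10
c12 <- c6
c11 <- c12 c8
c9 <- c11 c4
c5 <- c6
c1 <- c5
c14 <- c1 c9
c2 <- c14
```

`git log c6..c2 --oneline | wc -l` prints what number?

11

Reachable from c2: {c1, c10, c11, c12, c13, c14, c15, c2, c3, c4, c5, c6, c7, c8, c9}.
Reachable from c6: {c10, c15, c6, c7}.
In c2's history but not c6's: {c1, c11, c12, c13, c14, c2, c3, c4, c5, c8, c9} — 11 commits.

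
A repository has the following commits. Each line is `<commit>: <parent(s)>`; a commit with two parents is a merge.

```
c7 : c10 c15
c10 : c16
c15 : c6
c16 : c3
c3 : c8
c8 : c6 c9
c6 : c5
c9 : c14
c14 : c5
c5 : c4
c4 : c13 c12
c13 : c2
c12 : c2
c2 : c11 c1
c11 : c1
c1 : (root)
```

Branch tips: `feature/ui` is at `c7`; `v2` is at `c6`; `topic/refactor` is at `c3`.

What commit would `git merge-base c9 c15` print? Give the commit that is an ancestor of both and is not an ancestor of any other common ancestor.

Ancestors of c9: {c1, c11, c12, c13, c14, c2, c4, c5, c9}.
Ancestors of c15: {c1, c11, c12, c13, c15, c2, c4, c5, c6}.
Common ancestors: {c1, c11, c12, c13, c2, c4, c5}.
Among these, c5 is not an ancestor of any other common ancestor — it is the merge base.

c5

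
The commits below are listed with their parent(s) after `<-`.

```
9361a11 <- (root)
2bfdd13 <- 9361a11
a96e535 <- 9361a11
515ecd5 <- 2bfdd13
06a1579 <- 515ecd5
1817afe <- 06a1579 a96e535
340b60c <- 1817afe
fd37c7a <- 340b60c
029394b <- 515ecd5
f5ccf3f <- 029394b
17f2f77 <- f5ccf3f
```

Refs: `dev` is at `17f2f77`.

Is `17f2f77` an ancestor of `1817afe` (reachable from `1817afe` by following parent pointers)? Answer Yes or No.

No

Ancestors of 1817afe: {06a1579, 1817afe, 2bfdd13, 515ecd5, 9361a11, a96e535}.
17f2f77 is not in that set, so it is not an ancestor of 1817afe.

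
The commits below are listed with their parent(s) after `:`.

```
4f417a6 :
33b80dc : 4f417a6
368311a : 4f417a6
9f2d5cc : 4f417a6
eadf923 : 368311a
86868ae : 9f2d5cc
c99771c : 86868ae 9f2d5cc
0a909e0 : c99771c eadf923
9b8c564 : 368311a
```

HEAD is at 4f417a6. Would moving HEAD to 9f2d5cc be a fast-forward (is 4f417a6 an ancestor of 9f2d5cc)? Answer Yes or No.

A fast-forward from 4f417a6 to 9f2d5cc is possible iff 4f417a6 is an ancestor of 9f2d5cc.
Ancestors of 9f2d5cc: {4f417a6, 9f2d5cc}.
4f417a6 is among them, so fast-forward is possible.

Yes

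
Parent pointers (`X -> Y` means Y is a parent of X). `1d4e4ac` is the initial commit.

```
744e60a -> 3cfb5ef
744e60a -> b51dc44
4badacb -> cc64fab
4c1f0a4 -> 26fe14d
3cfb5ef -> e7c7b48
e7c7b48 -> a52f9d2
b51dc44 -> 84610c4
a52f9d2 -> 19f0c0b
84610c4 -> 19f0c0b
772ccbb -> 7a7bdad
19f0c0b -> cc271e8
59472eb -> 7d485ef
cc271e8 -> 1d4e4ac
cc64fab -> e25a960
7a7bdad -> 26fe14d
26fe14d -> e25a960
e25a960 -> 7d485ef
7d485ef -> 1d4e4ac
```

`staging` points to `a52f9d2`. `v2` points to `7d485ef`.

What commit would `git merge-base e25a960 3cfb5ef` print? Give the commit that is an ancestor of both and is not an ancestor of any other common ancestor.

Ancestors of e25a960: {1d4e4ac, 7d485ef, e25a960}.
Ancestors of 3cfb5ef: {19f0c0b, 1d4e4ac, 3cfb5ef, a52f9d2, cc271e8, e7c7b48}.
Common ancestors: {1d4e4ac}.
The only common ancestor is 1d4e4ac, so it is the merge base.

1d4e4ac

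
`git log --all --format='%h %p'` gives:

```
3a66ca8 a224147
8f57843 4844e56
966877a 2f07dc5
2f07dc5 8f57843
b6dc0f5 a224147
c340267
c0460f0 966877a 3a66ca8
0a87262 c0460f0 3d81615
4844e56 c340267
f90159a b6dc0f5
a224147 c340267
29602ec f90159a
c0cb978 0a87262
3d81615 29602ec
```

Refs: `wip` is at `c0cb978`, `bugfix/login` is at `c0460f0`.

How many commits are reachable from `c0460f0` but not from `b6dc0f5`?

Reachable from c0460f0: {2f07dc5, 3a66ca8, 4844e56, 8f57843, 966877a, a224147, c0460f0, c340267}.
Reachable from b6dc0f5: {a224147, b6dc0f5, c340267}.
In c0460f0's history but not b6dc0f5's: {2f07dc5, 3a66ca8, 4844e56, 8f57843, 966877a, c0460f0} — 6 commits.

6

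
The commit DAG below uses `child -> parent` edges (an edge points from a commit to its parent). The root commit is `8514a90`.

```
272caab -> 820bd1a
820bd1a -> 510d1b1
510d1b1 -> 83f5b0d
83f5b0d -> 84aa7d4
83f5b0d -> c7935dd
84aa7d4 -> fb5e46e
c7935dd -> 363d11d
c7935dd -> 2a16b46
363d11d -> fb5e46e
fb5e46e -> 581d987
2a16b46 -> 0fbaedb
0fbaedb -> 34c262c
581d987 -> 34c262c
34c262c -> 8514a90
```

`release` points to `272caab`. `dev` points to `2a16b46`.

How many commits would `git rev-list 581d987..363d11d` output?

2

Reachable from 363d11d: {34c262c, 363d11d, 581d987, 8514a90, fb5e46e}.
Reachable from 581d987: {34c262c, 581d987, 8514a90}.
In 363d11d's history but not 581d987's: {363d11d, fb5e46e} — 2 commits.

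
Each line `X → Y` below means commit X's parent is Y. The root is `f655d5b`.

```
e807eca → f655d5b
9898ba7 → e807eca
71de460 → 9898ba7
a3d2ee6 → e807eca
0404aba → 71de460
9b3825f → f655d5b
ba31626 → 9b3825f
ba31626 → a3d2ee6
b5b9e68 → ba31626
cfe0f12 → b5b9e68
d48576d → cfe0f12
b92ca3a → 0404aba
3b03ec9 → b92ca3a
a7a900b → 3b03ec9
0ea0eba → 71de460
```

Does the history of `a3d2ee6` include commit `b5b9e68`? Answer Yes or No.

No

Ancestors of a3d2ee6: {a3d2ee6, e807eca, f655d5b}.
b5b9e68 is not in that set, so it is not an ancestor of a3d2ee6.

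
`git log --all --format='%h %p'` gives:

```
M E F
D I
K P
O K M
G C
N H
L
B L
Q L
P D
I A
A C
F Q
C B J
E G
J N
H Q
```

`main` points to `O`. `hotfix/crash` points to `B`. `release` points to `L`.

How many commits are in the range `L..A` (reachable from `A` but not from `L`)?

Reachable from A: {A, B, C, H, J, L, N, Q}.
Reachable from L: {L}.
In A's history but not L's: {A, B, C, H, J, N, Q} — 7 commits.

7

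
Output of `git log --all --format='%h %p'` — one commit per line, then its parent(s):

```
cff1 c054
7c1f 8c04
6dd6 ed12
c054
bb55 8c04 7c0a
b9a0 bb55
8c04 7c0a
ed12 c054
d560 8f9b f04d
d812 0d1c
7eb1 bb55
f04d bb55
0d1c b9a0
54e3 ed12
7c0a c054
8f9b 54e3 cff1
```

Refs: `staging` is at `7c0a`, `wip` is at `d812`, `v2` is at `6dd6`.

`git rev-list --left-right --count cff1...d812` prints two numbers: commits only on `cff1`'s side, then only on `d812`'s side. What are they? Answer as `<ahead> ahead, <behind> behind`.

Reachable from cff1: {c054, cff1}.
Reachable from d812: {0d1c, 7c0a, 8c04, b9a0, bb55, c054, d812}.
Only in cff1's history (ahead): {cff1} — 1.
Only in d812's history (behind): {0d1c, 7c0a, 8c04, b9a0, bb55, d812} — 6.

1 ahead, 6 behind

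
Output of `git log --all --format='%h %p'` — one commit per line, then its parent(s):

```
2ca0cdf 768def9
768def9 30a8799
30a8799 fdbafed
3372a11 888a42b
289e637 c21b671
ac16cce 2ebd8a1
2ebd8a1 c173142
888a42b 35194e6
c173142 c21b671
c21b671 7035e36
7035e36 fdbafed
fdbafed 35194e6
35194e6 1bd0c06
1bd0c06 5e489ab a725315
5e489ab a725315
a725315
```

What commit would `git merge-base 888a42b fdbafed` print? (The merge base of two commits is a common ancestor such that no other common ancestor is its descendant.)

35194e6

Ancestors of 888a42b: {1bd0c06, 35194e6, 5e489ab, 888a42b, a725315}.
Ancestors of fdbafed: {1bd0c06, 35194e6, 5e489ab, a725315, fdbafed}.
Common ancestors: {1bd0c06, 35194e6, 5e489ab, a725315}.
Among these, 35194e6 is not an ancestor of any other common ancestor — it is the merge base.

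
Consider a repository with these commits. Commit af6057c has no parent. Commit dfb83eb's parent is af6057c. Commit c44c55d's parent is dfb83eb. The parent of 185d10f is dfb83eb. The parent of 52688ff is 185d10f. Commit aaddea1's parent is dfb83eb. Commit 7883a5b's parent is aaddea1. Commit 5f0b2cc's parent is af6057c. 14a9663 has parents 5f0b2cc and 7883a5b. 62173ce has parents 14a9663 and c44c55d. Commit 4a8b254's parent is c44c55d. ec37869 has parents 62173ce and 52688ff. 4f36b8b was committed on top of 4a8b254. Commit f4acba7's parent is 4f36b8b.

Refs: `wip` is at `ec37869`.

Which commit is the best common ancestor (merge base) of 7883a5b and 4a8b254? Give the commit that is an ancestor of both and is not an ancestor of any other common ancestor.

dfb83eb

Ancestors of 7883a5b: {7883a5b, aaddea1, af6057c, dfb83eb}.
Ancestors of 4a8b254: {4a8b254, af6057c, c44c55d, dfb83eb}.
Common ancestors: {af6057c, dfb83eb}.
Among these, dfb83eb is not an ancestor of any other common ancestor — it is the merge base.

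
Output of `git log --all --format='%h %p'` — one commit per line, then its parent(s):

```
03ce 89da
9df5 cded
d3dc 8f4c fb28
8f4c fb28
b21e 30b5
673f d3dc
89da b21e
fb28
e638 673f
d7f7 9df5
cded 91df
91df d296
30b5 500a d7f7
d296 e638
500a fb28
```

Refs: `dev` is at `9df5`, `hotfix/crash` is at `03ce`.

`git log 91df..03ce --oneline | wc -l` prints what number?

Reachable from 03ce: {03ce, 30b5, 500a, 673f, 89da, 8f4c, 91df, 9df5, b21e, cded, d296, d3dc, d7f7, e638, fb28}.
Reachable from 91df: {673f, 8f4c, 91df, d296, d3dc, e638, fb28}.
In 03ce's history but not 91df's: {03ce, 30b5, 500a, 89da, 9df5, b21e, cded, d7f7} — 8 commits.

8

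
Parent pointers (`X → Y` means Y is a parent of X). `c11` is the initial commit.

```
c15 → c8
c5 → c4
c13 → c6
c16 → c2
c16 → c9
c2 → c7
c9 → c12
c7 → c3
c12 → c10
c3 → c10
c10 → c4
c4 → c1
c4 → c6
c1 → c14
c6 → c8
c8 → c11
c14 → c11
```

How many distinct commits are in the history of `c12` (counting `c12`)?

8

Walking parent pointers from c12: reachable set = {c1, c10, c11, c12, c14, c4, c6, c8}.
That is 8 commits.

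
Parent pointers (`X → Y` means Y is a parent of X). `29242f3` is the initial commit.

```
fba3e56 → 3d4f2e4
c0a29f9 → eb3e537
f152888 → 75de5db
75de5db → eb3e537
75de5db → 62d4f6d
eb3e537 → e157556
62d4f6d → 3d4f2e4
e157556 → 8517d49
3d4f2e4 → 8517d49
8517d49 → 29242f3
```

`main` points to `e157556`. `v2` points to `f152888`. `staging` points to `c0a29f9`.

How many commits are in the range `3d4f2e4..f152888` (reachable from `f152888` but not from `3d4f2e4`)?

Reachable from f152888: {29242f3, 3d4f2e4, 62d4f6d, 75de5db, 8517d49, e157556, eb3e537, f152888}.
Reachable from 3d4f2e4: {29242f3, 3d4f2e4, 8517d49}.
In f152888's history but not 3d4f2e4's: {62d4f6d, 75de5db, e157556, eb3e537, f152888} — 5 commits.

5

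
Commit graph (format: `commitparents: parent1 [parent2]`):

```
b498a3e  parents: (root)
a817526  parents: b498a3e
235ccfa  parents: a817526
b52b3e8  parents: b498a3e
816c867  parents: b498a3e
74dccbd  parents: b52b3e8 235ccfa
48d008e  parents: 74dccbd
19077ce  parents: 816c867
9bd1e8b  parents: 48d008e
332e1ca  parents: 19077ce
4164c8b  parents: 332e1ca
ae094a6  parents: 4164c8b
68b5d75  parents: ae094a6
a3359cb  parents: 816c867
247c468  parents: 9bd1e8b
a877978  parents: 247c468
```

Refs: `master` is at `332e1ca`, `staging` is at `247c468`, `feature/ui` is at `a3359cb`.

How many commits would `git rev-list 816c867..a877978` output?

8

Reachable from a877978: {235ccfa, 247c468, 48d008e, 74dccbd, 9bd1e8b, a817526, a877978, b498a3e, b52b3e8}.
Reachable from 816c867: {816c867, b498a3e}.
In a877978's history but not 816c867's: {235ccfa, 247c468, 48d008e, 74dccbd, 9bd1e8b, a817526, a877978, b52b3e8} — 8 commits.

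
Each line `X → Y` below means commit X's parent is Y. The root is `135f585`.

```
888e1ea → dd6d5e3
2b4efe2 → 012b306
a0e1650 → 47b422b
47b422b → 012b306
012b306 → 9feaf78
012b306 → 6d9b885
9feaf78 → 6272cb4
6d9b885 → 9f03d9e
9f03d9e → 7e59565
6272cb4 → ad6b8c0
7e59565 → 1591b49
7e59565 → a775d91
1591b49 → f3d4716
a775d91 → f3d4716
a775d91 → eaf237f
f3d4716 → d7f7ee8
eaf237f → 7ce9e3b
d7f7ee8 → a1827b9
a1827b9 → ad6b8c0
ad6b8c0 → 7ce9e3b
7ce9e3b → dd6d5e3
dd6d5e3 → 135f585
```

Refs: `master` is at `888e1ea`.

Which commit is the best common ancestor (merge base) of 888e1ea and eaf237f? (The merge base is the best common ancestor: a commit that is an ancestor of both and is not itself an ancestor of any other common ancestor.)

dd6d5e3

Ancestors of 888e1ea: {135f585, 888e1ea, dd6d5e3}.
Ancestors of eaf237f: {135f585, 7ce9e3b, dd6d5e3, eaf237f}.
Common ancestors: {135f585, dd6d5e3}.
Among these, dd6d5e3 is not an ancestor of any other common ancestor — it is the merge base.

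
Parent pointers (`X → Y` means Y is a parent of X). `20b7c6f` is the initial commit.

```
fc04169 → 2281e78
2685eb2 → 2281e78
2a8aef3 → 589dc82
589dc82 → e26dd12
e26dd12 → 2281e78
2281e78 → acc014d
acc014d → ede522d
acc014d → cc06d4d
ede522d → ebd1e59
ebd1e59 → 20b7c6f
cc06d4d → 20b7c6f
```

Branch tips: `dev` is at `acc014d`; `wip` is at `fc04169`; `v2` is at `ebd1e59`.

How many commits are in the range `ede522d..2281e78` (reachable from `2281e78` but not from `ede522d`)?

Reachable from 2281e78: {20b7c6f, 2281e78, acc014d, cc06d4d, ebd1e59, ede522d}.
Reachable from ede522d: {20b7c6f, ebd1e59, ede522d}.
In 2281e78's history but not ede522d's: {2281e78, acc014d, cc06d4d} — 3 commits.

3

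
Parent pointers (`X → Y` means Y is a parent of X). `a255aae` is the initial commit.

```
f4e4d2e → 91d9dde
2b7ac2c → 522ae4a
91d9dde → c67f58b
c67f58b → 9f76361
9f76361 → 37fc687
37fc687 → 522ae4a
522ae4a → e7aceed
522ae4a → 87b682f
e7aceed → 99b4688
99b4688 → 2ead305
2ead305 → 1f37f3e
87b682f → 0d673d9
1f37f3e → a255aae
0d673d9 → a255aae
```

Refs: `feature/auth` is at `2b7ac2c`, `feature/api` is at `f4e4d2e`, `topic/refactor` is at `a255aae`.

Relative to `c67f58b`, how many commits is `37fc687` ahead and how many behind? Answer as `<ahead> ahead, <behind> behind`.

0 ahead, 2 behind

Reachable from 37fc687: {0d673d9, 1f37f3e, 2ead305, 37fc687, 522ae4a, 87b682f, 99b4688, a255aae, e7aceed}.
Reachable from c67f58b: {0d673d9, 1f37f3e, 2ead305, 37fc687, 522ae4a, 87b682f, 99b4688, 9f76361, a255aae, c67f58b, e7aceed}.
Only in 37fc687's history (ahead): {} — 0.
Only in c67f58b's history (behind): {9f76361, c67f58b} — 2.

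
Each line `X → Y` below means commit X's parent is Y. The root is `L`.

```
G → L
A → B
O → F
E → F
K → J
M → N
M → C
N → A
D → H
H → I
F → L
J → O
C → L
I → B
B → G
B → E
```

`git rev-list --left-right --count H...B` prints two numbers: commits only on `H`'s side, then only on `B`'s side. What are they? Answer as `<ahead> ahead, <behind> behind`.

Reachable from H: {B, E, F, G, H, I, L}.
Reachable from B: {B, E, F, G, L}.
Only in H's history (ahead): {H, I} — 2.
Only in B's history (behind): {} — 0.

2 ahead, 0 behind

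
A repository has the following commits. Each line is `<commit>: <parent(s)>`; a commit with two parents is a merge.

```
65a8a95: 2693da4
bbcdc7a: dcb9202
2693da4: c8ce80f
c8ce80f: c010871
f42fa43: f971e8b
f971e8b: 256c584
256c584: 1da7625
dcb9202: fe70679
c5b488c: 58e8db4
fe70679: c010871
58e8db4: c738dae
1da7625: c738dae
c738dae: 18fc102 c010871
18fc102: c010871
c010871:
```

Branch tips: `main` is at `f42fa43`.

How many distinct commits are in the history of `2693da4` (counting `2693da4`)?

3

Walking parent pointers from 2693da4: reachable set = {2693da4, c010871, c8ce80f}.
That is 3 commits.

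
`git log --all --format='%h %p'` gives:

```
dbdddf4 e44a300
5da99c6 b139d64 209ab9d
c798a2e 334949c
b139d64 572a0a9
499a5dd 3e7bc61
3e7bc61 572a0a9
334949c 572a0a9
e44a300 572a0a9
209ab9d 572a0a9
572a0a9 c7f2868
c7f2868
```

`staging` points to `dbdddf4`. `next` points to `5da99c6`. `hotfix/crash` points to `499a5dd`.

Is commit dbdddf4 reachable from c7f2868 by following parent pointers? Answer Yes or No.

Ancestors of c7f2868: {c7f2868}.
dbdddf4 is not in that set, so it is not an ancestor of c7f2868.

No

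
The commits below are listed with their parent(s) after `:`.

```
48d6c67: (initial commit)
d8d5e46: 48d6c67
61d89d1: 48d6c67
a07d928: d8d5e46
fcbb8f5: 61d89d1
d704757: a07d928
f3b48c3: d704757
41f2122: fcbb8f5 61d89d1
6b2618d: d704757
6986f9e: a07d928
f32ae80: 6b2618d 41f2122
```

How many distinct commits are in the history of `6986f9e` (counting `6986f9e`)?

4

Walking parent pointers from 6986f9e: reachable set = {48d6c67, 6986f9e, a07d928, d8d5e46}.
That is 4 commits.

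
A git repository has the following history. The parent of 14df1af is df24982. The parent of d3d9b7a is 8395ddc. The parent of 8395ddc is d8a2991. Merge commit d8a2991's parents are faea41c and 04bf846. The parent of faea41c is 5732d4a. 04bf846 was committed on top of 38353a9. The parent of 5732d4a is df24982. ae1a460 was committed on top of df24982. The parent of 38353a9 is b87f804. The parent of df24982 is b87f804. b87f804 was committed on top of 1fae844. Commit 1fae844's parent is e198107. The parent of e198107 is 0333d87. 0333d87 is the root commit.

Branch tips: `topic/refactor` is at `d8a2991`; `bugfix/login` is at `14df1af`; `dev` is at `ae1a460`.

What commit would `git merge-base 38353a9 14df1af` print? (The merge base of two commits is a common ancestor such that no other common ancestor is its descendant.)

b87f804

Ancestors of 38353a9: {0333d87, 1fae844, 38353a9, b87f804, e198107}.
Ancestors of 14df1af: {0333d87, 14df1af, 1fae844, b87f804, df24982, e198107}.
Common ancestors: {0333d87, 1fae844, b87f804, e198107}.
Among these, b87f804 is not an ancestor of any other common ancestor — it is the merge base.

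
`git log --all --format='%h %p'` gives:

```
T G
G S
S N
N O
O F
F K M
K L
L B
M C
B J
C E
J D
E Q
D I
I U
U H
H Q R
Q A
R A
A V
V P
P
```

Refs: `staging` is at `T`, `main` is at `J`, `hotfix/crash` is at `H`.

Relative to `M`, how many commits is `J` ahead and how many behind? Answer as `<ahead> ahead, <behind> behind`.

Reachable from J: {A, D, H, I, J, P, Q, R, U, V}.
Reachable from M: {A, C, E, M, P, Q, V}.
Only in J's history (ahead): {D, H, I, J, R, U} — 6.
Only in M's history (behind): {C, E, M} — 3.

6 ahead, 3 behind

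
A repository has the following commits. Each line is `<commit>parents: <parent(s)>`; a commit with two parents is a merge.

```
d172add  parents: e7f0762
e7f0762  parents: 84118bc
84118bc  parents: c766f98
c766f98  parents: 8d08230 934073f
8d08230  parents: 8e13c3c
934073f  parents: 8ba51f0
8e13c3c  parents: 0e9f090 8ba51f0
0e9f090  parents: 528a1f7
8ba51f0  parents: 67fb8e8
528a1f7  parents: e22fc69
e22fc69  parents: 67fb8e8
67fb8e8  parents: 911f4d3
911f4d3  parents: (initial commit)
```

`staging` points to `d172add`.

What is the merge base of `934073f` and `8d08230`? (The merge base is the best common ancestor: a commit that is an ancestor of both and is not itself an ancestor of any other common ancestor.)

8ba51f0

Ancestors of 934073f: {67fb8e8, 8ba51f0, 911f4d3, 934073f}.
Ancestors of 8d08230: {0e9f090, 528a1f7, 67fb8e8, 8ba51f0, 8d08230, 8e13c3c, 911f4d3, e22fc69}.
Common ancestors: {67fb8e8, 8ba51f0, 911f4d3}.
Among these, 8ba51f0 is not an ancestor of any other common ancestor — it is the merge base.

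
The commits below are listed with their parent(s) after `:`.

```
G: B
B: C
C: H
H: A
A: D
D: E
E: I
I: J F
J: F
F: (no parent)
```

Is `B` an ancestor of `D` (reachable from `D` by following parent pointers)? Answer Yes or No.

No

Ancestors of D: {D, E, F, I, J}.
B is not in that set, so it is not an ancestor of D.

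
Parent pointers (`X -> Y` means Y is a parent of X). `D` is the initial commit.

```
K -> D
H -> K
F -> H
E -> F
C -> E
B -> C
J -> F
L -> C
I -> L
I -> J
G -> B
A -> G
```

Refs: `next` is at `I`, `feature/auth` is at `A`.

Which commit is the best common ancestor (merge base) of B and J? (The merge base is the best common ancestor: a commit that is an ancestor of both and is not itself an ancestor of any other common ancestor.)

F

Ancestors of B: {B, C, D, E, F, H, K}.
Ancestors of J: {D, F, H, J, K}.
Common ancestors: {D, F, H, K}.
Among these, F is not an ancestor of any other common ancestor — it is the merge base.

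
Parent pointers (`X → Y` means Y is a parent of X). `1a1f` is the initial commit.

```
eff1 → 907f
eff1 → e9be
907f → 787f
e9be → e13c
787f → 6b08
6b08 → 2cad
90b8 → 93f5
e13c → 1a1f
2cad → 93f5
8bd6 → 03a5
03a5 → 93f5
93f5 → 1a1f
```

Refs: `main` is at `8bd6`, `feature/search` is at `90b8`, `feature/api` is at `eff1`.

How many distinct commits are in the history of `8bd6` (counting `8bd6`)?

Walking parent pointers from 8bd6: reachable set = {03a5, 1a1f, 8bd6, 93f5}.
That is 4 commits.

4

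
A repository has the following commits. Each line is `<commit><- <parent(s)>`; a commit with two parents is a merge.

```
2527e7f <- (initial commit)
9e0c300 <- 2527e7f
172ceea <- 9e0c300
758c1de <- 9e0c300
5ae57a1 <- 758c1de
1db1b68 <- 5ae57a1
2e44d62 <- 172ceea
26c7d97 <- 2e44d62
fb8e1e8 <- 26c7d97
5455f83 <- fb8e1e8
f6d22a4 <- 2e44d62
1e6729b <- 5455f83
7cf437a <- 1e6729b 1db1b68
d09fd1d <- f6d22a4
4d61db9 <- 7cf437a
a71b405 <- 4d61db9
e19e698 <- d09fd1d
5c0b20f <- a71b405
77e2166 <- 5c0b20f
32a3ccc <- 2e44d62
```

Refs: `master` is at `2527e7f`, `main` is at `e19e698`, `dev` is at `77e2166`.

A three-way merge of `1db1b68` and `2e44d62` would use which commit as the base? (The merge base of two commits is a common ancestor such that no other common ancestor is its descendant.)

Ancestors of 1db1b68: {1db1b68, 2527e7f, 5ae57a1, 758c1de, 9e0c300}.
Ancestors of 2e44d62: {172ceea, 2527e7f, 2e44d62, 9e0c300}.
Common ancestors: {2527e7f, 9e0c300}.
Among these, 9e0c300 is not an ancestor of any other common ancestor — it is the merge base.

9e0c300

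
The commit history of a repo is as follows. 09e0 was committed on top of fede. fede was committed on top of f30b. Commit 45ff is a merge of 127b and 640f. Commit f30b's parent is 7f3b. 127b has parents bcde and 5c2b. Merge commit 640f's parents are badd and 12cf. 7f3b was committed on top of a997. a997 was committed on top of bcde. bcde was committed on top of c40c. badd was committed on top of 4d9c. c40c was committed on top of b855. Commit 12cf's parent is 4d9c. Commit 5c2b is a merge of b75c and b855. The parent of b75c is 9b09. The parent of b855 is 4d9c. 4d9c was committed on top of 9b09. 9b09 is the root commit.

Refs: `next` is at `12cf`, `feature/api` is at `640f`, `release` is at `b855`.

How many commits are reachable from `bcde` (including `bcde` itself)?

Walking parent pointers from bcde: reachable set = {4d9c, 9b09, b855, bcde, c40c}.
That is 5 commits.

5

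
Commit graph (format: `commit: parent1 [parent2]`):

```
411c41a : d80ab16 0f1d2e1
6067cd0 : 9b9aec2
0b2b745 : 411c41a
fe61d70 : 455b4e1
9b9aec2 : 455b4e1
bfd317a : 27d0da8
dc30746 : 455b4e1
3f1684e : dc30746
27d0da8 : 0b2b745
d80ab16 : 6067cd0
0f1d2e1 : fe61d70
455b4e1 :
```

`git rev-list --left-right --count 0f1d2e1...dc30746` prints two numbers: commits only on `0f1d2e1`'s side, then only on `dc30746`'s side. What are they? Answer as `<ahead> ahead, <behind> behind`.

2 ahead, 1 behind

Reachable from 0f1d2e1: {0f1d2e1, 455b4e1, fe61d70}.
Reachable from dc30746: {455b4e1, dc30746}.
Only in 0f1d2e1's history (ahead): {0f1d2e1, fe61d70} — 2.
Only in dc30746's history (behind): {dc30746} — 1.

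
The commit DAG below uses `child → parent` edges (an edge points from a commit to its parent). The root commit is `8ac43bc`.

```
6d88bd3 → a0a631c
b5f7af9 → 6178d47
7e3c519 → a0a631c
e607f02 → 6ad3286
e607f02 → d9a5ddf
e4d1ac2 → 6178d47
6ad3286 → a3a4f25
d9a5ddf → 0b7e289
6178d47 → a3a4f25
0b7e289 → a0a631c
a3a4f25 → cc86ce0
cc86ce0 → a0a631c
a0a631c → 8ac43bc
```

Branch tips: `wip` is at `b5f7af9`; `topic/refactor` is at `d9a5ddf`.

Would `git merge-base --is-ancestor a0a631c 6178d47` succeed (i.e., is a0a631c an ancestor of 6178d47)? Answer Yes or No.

Ancestors of 6178d47 (commits reachable by following parents): {6178d47, 8ac43bc, a0a631c, a3a4f25, cc86ce0}.
a0a631c is in that set, so it is an ancestor of 6178d47.

Yes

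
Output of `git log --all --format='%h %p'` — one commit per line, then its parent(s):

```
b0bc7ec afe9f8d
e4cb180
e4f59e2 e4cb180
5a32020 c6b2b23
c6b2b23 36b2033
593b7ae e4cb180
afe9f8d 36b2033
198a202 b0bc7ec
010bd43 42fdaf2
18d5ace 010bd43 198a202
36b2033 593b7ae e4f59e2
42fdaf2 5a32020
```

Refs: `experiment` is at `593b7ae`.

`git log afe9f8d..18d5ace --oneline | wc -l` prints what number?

7

Reachable from 18d5ace: {010bd43, 18d5ace, 198a202, 36b2033, 42fdaf2, 593b7ae, 5a32020, afe9f8d, b0bc7ec, c6b2b23, e4cb180, e4f59e2}.
Reachable from afe9f8d: {36b2033, 593b7ae, afe9f8d, e4cb180, e4f59e2}.
In 18d5ace's history but not afe9f8d's: {010bd43, 18d5ace, 198a202, 42fdaf2, 5a32020, b0bc7ec, c6b2b23} — 7 commits.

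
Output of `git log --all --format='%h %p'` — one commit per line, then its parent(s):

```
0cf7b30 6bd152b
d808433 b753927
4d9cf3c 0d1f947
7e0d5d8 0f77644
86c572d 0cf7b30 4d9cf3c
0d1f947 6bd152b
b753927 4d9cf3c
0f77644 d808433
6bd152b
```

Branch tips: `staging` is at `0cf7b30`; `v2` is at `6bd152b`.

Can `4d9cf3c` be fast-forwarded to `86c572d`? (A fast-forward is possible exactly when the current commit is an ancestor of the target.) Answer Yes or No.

Yes

A fast-forward from 4d9cf3c to 86c572d is possible iff 4d9cf3c is an ancestor of 86c572d.
Ancestors of 86c572d: {0cf7b30, 0d1f947, 4d9cf3c, 6bd152b, 86c572d}.
4d9cf3c is among them, so fast-forward is possible.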